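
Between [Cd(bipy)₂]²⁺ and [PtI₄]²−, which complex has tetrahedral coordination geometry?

[Cd(bipy)₂]²⁺

For [Cd(bipy)₂]²⁺: Summing ligand charges against the +2 overall charge gives an oxidation state of +2 for cadmium. Cadmium is a group-12 element; Cd(II) is therefore d¹⁰. A d¹⁰ ion has no crystal-field stabilisation preference between square planar and tetrahedral, so four ligands adopt the sterically favoured tetrahedral geometry. → tetrahedral.
For [PtI₄]²−: Each iodide is −1; balancing the −2 overall charge requires Pt(II). Group 10 minus oxidation state 2 gives a d⁸ configuration. A 5d d⁸ ion has a large crystal-field splitting; square planar leaves the high-energy d_{x²−y²} orbital empty and maximises CFSE. → square planar.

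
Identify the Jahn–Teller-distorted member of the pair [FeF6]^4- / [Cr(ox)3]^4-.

[Cr(ox)3]^4-

[FeF6]^4-: Ligand charges: each fluoride is −1. With an overall charge of −4 the iron centre must be in the +2 oxidation state. Group 8 minus oxidation state 2 gives a d⁶ configuration. Fluoride is a weak-field ligand for a first-row metal, so the complex is high-spin. The d⁶ configuration leaves the e_g set evenly filled (or empty) — no strong Jahn–Teller driving force.
[Cr(ox)3]^4-: Summing ligand charges against the −4 overall charge gives an oxidation state of +2 for chromium. Cr sits in group 6, so the d-electron count is 6 − 2 = 4. Oxalate is a weak-field ligand for a first-row metal, so the complex is high-spin. The t₂g³e_g¹ (high-spin) configuration has an unevenly filled e_g set; the Jahn–Teller theorem predicts a tetragonal distortion (typically axial elongation) to lift the degeneracy.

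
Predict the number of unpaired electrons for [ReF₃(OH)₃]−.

Each fluoride is −1; each hydroxide is −1; balancing the −1 overall charge requires Re(V).
Group 7 minus oxidation state 5 gives a d² configuration.
In an octahedral field the d² configuration is t₂g²e_g⁰ (only one arrangement possible), giving 2 unpaired electrons.

2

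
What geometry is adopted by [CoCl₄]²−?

Summing ligand charges against the −2 overall charge gives an oxidation state of +2 for cobalt.
Co sits in group 9, so the d-electron count is 9 − 2 = 7.
Coordination number: 4.
Chloride is a weak-field ligand.
For a high-spin 3d d⁷ ion with weak-field ligands the small Δₜ gives little square-planar CFSE advantage, so four ligands adopt the sterically favoured tetrahedral geometry.

tetrahedral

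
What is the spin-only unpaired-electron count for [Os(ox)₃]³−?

1 unpaired electron

Ligand charges: each oxalate is −2. With an overall charge of −3 the osmium centre must be in the +3 oxidation state.
Group 8 minus oxidation state 3 gives a d⁵ configuration.
Counting donor atoms: 3×oxalate (bidentate) → 6 donors. Coordination number = 6.
The spin state decides the count: a 5d ion has a large Δₒ and is invariably low-spin.
An octahedral low-spin d⁵ ion is t₂g⁵e_g⁰, giving 1 unpaired electron.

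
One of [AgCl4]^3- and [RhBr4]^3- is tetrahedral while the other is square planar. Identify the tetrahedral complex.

[AgCl4]^3-

For [AgCl4]^3-: Each chloride is −1; balancing the −3 overall charge requires Ag(I). Ag sits in group 11, so the d-electron count is 11 − 1 = 10. A d¹⁰ ion has no crystal-field stabilisation preference between square planar and tetrahedral, so four ligands adopt the sterically favoured tetrahedral geometry. → tetrahedral.
For [RhBr4]^3-: Summing ligand charges against the −3 overall charge gives an oxidation state of +1 for rhodium. Rh sits in group 9, so the d-electron count is 9 − 1 = 8. A 4d d⁸ ion has a large crystal-field splitting; square planar leaves the high-energy d_{x²−y²} orbital empty and maximises CFSE. → square planar.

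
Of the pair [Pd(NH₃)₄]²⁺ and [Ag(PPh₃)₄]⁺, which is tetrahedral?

For [Pd(NH₃)₄]²⁺: Summing ligand charges against the +2 overall charge gives an oxidation state of +2 for palladium. Group 10 minus oxidation state 2 gives a d⁸ configuration. A 4d d⁸ ion has a large crystal-field splitting; square planar leaves the high-energy d_{x²−y²} orbital empty and maximises CFSE. → square planar.
For [Ag(PPh₃)₄]⁺: Ligand charges: triphenylphosphine is neutral. With an overall charge of +1 the silver centre must be in the +1 oxidation state. Ag sits in group 11, so the d-electron count is 11 − 1 = 10. A d¹⁰ ion has no crystal-field stabilisation preference between square planar and tetrahedral, so four ligands adopt the sterically favoured tetrahedral geometry. → tetrahedral.

[Ag(PPh₃)₄]⁺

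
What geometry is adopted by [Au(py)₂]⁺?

linear

Summing ligand charges against the +1 overall charge gives an oxidation state of +1 for gold.
Au sits in group 11, so the d-electron count is 11 − 1 = 10.
Coordination number: 2.
A d¹⁰ ion with only two ligands adopts a linear arrangement (sp hybridisation; no CFSE preference).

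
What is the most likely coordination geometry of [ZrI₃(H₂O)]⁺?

tetrahedral

Ligand charges: each iodide is −1; water is neutral. With an overall charge of +1 the zirconium centre must be in the +4 oxidation state.
Zirconium is a group-4 element; Zr(IV) is therefore d⁰.
With 4 monodentate ligands the coordination number is 4.
A d⁰ ion has no crystal-field stabilisation preference between square planar and tetrahedral, so four ligands adopt the sterically favoured tetrahedral geometry.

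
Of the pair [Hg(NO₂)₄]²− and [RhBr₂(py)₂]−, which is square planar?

For [Hg(NO₂)₄]²−: Summing ligand charges against the −2 overall charge gives an oxidation state of +2 for mercury. Group 12 minus oxidation state 2 gives a d¹⁰ configuration. A d¹⁰ ion has no crystal-field stabilisation preference between square planar and tetrahedral, so four ligands adopt the sterically favoured tetrahedral geometry. → tetrahedral.
For [RhBr₂(py)₂]−: Summing ligand charges against the −1 overall charge gives an oxidation state of +1 for rhodium. Group 9 minus oxidation state 1 gives a d⁸ configuration. A 4d d⁸ ion has a large crystal-field splitting; square planar leaves the high-energy d_{x²−y²} orbital empty and maximises CFSE. → square planar.

[RhBr₂(py)₂]−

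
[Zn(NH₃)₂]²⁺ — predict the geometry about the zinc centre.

linear

Summing ligand charges against the +2 overall charge gives an oxidation state of +2 for zinc.
Zn sits in group 12, so the d-electron count is 12 − 2 = 10.
Coordination number: 2.
A d¹⁰ ion with only two ligands adopts a linear arrangement (sp hybridisation; no CFSE preference).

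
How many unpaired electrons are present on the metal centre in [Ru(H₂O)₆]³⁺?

Summing ligand charges against the +3 overall charge gives an oxidation state of +3 for ruthenium.
Group 8 minus oxidation state 3 gives a d⁵ configuration.
The spin state decides the count: a 4d ion has a large Δₒ and is invariably low-spin.
An octahedral low-spin d⁵ ion is t₂g⁵e_g⁰, giving 1 unpaired electron.

1 unpaired electron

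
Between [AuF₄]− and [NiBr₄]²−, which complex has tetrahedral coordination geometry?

[NiBr₄]²−

For [AuF₄]−: Each fluoride is −1; balancing the −1 overall charge requires Au(III). Au sits in group 11, so the d-electron count is 11 − 3 = 8. A 5d d⁸ ion has a large crystal-field splitting; square planar leaves the high-energy d_{x²−y²} orbital empty and maximises CFSE. → square planar.
For [NiBr₄]²−: Each bromide is −1; balancing the −2 overall charge requires Ni(II). Nickel is a group-10 element; Ni(II) is therefore d⁸. Bromide is a weak-field ligand. With weak-field ligands the CFSE gain from square planar is small, so a 3d d⁸ ion takes the sterically preferred tetrahedral geometry. → tetrahedral.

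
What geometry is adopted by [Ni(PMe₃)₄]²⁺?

square planar

Ligand charges: trimethylphosphine is neutral. With an overall charge of +2 the nickel centre must be in the +2 oxidation state.
Ni sits in group 10, so the d-electron count is 10 − 2 = 8.
Coordination number: 4.
Trimethylphosphine is a strong-field ligand (high in the spectrochemical series).
A 3d d⁸ ion with strong-field ligands gains enough CFSE to favour square planar over tetrahedral.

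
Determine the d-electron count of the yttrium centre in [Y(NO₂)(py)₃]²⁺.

Summing ligand charges against the +2 overall charge gives an oxidation state of +3 for yttrium.
Group 3 minus oxidation state 3 gives a d⁰ configuration.

d⁰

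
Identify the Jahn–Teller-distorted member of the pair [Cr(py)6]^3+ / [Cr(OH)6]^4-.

[Cr(py)6]^3+: Ligand charges: pyridine is neutral. With an overall charge of +3 the chromium centre must be in the +3 oxidation state. Chromium is a group-6 element; Cr(III) is therefore d³. The d³ configuration leaves the e_g set evenly filled (or empty) — no strong Jahn–Teller driving force.
[Cr(OH)6]^4-: Summing ligand charges against the −4 overall charge gives an oxidation state of +2 for chromium. Chromium is a group-6 element; Cr(II) is therefore d⁴. Hydroxide is a weak-field ligand for a first-row metal, so the complex is high-spin. The t₂g³e_g¹ (high-spin) configuration has an unevenly filled e_g set; the Jahn–Teller theorem predicts a tetragonal distortion (typically axial elongation) to lift the degeneracy.

[Cr(OH)6]^4-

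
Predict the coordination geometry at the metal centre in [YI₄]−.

tetrahedral

Summing ligand charges against the −1 overall charge gives an oxidation state of +3 for yttrium.
Group 3 minus oxidation state 3 gives a d⁰ configuration.
With 4 monodentate ligands the coordination number is 4.
A d⁰ ion has no crystal-field stabilisation preference between square planar and tetrahedral, so four ligands adopt the sterically favoured tetrahedral geometry.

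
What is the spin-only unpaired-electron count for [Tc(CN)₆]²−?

Each cyanide is −1; balancing the −2 overall charge requires Tc(IV).
Group 7 minus oxidation state 4 gives a d³ configuration.
In an octahedral field the d³ configuration is t₂g³e_g⁰ (only one arrangement possible), giving 3 unpaired electrons.

3 unpaired electrons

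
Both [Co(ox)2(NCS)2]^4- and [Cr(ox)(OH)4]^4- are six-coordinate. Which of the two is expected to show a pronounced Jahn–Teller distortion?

[Co(ox)2(NCS)2]^4-: Summing ligand charges against the −4 overall charge gives an oxidation state of +2 for cobalt. Co sits in group 9, so the d-electron count is 9 − 2 = 7. Isothiocyanate and oxalate are weak-field ligands for a first-row metal, so the complex is high-spin. The d⁷ configuration leaves the e_g set evenly filled (or empty) — no strong Jahn–Teller driving force.
[Cr(ox)(OH)4]^4-: Each oxalate is −2; each hydroxide is −1; balancing the −4 overall charge requires Cr(II). Group 6 minus oxidation state 2 gives a d⁴ configuration. Hydroxide and oxalate are weak-field ligands for a first-row metal, so the complex is high-spin. The t₂g³e_g¹ (high-spin) configuration has an unevenly filled e_g set; the Jahn–Teller theorem predicts a tetragonal distortion (typically axial elongation) to lift the degeneracy.

[Cr(ox)(OH)4]^4-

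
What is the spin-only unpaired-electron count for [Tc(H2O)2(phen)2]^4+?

Water is neutral; 1,10-phenanthroline is neutral; balancing the +4 overall charge requires Tc(IV).
Tc sits in group 7, so the d-electron count is 7 − 4 = 3.
Counting donor atoms: 2×water (monodentate) → 2 donors; 2×1,10-phenanthroline (bidentate) → 4 donors. Coordination number = 6.
In an octahedral field the d³ configuration is t₂g³e_g⁰ (only one arrangement possible), giving 3 unpaired electrons.

3 unpaired electrons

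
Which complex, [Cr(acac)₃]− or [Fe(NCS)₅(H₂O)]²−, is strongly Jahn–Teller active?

[Cr(acac)₃]−

[Cr(acac)₃]−: Ligand charges: each acetylacetonate is −1. With an overall charge of −1 the chromium centre must be in the +2 oxidation state. Chromium is a group-6 element; Cr(II) is therefore d⁴. Acetylacetonate is a weak-field ligand for a first-row metal, so the complex is high-spin. The t₂g³e_g¹ (high-spin) configuration has an unevenly filled e_g set; the Jahn–Teller theorem predicts a tetragonal distortion (typically axial elongation) to lift the degeneracy.
[Fe(NCS)₅(H₂O)]²−: Summing ligand charges against the −2 overall charge gives an oxidation state of +3 for iron. Fe sits in group 8, so the d-electron count is 8 − 3 = 5. Isothiocyanate is a weak-field ligand for a first-row metal, so the complex is high-spin. The d⁵ configuration leaves the e_g set evenly filled (or empty) — no strong Jahn–Teller driving force.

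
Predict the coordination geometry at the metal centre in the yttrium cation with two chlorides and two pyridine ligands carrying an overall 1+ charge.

Each chloride is −1; pyridine is neutral; balancing the +1 overall charge requires Y(III).
Group 3 minus oxidation state 3 gives a d⁰ configuration.
With 4 monodentate ligands the coordination number is 4.
A d⁰ ion has no crystal-field stabilisation preference between square planar and tetrahedral, so four ligands adopt the sterically favoured tetrahedral geometry.

tetrahedral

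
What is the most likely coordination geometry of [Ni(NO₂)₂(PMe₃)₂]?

square planar

Each nitro (N-bound nitrite) is −1; trimethylphosphine is neutral; balancing the 0 overall charge requires Ni(II).
Nickel is a group-10 element; Ni(II) is therefore d⁸.
With 4 monodentate ligands the coordination number is 4.
Nitro (N-bound nitrite) and trimethylphosphine are strong-field ligands (high in the spectrochemical series).
A 3d d⁸ ion with strong-field ligands gains enough CFSE to favour square planar over tetrahedral.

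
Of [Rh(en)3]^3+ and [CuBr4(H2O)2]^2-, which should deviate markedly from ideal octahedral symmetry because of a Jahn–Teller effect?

[Rh(en)3]^3+: Summing ligand charges against the +3 overall charge gives an oxidation state of +3 for rhodium. Rh sits in group 9, so the d-electron count is 9 − 3 = 6. A 4d ion has a large Δₒ and is invariably low-spin. The d⁶ configuration leaves the e_g set evenly filled (or empty) — no strong Jahn–Teller driving force.
[CuBr4(H2O)2]^2-: Each bromide is −1; water is neutral; balancing the −2 overall charge requires Cu(II). Group 11 minus oxidation state 2 gives a d⁹ configuration. The t₂g⁶e_g³ configuration has an unevenly filled e_g set; the Jahn–Teller theorem predicts a tetragonal distortion (typically axial elongation) to lift the degeneracy.

[CuBr4(H2O)2]^2-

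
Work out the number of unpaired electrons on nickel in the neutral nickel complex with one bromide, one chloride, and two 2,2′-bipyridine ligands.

Each bromide is −1; each chloride is −1; 2,2′-bipyridine is neutral; balancing the 0 overall charge requires Ni(II).
Group 10 minus oxidation state 2 gives a d⁸ configuration.
Counting donor atoms: 1×bromide (monodentate) → 1 donor; 1×chloride (monodentate) → 1 donor; 2×2,2′-bipyridine (bidentate) → 4 donors. Coordination number = 6.
In an octahedral field the d⁸ configuration is t₂g⁶e_g² (only one arrangement possible), giving 2 unpaired electrons.

2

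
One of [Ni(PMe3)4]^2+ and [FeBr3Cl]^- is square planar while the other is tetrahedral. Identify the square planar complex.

[Ni(PMe3)4]^2+

For [Ni(PMe3)4]^2+: Summing ligand charges against the +2 overall charge gives an oxidation state of +2 for nickel. Ni sits in group 10, so the d-electron count is 10 − 2 = 8. Trimethylphosphine is a strong-field ligand (high in the spectrochemical series). A 3d d⁸ ion with strong-field ligands gains enough CFSE to favour square planar over tetrahedral. → square planar.
For [FeBr3Cl]^-: Summing ligand charges against the −1 overall charge gives an oxidation state of +3 for iron. Fe sits in group 8, so the d-electron count is 8 − 3 = 5. A high-spin d⁵ ion has zero CFSE in either geometry, so four ligands adopt the sterically favoured tetrahedral geometry. → tetrahedral.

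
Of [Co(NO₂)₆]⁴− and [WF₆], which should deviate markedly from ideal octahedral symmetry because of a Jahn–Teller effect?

[Co(NO₂)₆]⁴−: Summing ligand charges against the −4 overall charge gives an oxidation state of +2 for cobalt. Cobalt is a group-9 element; Co(II) is therefore d⁷. Nitro (N-bound nitrite) is a strong-field ligand (high in the spectrochemical series) for a first-row metal, so the complex is low-spin. The t₂g⁶e_g¹ (low-spin) configuration has an unevenly filled e_g set; the Jahn–Teller theorem predicts a tetragonal distortion (typically axial elongation) to lift the degeneracy.
[WF₆]: Each fluoride is −1; balancing the 0 overall charge requires W(VI). Group 6 minus oxidation state 6 gives a d⁰ configuration. The d⁰ configuration leaves the e_g set evenly filled (or empty) — no strong Jahn–Teller driving force.

[Co(NO₂)₆]⁴−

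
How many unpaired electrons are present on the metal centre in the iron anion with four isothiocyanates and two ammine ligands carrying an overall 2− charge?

Summing ligand charges against the −2 overall charge gives an oxidation state of +2 for iron.
Iron is a group-8 element; Fe(II) is therefore d⁶.
The spin state decides the count: Isothiocyanate is a weak-field ligand for a first-row metal, so the complex is high-spin.
An octahedral high-spin d⁶ ion is t₂g⁴e_g², giving 4 unpaired electrons.

4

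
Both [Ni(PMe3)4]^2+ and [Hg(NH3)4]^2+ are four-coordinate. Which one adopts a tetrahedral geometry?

[Hg(NH3)4]^2+

For [Ni(PMe3)4]^2+: Trimethylphosphine is neutral; balancing the +2 overall charge requires Ni(II). Nickel is a group-10 element; Ni(II) is therefore d⁸. Trimethylphosphine is a strong-field ligand (high in the spectrochemical series). A 3d d⁸ ion with strong-field ligands gains enough CFSE to favour square planar over tetrahedral. → square planar.
For [Hg(NH3)4]^2+: Ligand charges: ammonia is neutral. With an overall charge of +2 the mercury centre must be in the +2 oxidation state. Mercury is a group-12 element; Hg(II) is therefore d¹⁰. A d¹⁰ ion has no crystal-field stabilisation preference between square planar and tetrahedral, so four ligands adopt the sterically favoured tetrahedral geometry. → tetrahedral.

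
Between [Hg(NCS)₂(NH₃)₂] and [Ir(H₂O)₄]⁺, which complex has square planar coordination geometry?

For [Hg(NCS)₂(NH₃)₂]: Ligand charges: each isothiocyanate is −1; ammonia is neutral. With an overall charge of 0 the mercury centre must be in the +2 oxidation state. Hg sits in group 12, so the d-electron count is 12 − 2 = 10. A d¹⁰ ion has no crystal-field stabilisation preference between square planar and tetrahedral, so four ligands adopt the sterically favoured tetrahedral geometry. → tetrahedral.
For [Ir(H₂O)₄]⁺: Water is neutral; balancing the +1 overall charge requires Ir(I). Group 9 minus oxidation state 1 gives a d⁸ configuration. A 5d d⁸ ion has a large crystal-field splitting; square planar leaves the high-energy d_{x²−y²} orbital empty and maximises CFSE. → square planar.

[Ir(H₂O)₄]⁺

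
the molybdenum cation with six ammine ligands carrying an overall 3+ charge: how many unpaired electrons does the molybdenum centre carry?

3 unpaired electrons

Ammonia is neutral; balancing the +3 overall charge requires Mo(III).
Mo sits in group 6, so the d-electron count is 6 − 3 = 3.
In an octahedral field the d³ configuration is t₂g³e_g⁰ (only one arrangement possible), giving 3 unpaired electrons.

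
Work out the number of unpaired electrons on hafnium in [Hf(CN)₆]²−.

Each cyanide is −1; balancing the −2 overall charge requires Hf(IV).
Group 4 minus oxidation state 4 gives a d⁰ configuration.
In an octahedral field the d⁰ configuration is t₂g⁰e_g⁰, giving 0 unpaired electrons.

0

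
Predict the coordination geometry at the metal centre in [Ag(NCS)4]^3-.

tetrahedral

Each isothiocyanate is −1; balancing the −3 overall charge requires Ag(I).
Silver is a group-11 element; Ag(I) is therefore d¹⁰.
With 4 monodentate ligands the coordination number is 4.
A d¹⁰ ion has no crystal-field stabilisation preference between square planar and tetrahedral, so four ligands adopt the sterically favoured tetrahedral geometry.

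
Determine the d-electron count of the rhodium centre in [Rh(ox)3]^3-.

Ligand charges: each oxalate is −2. With an overall charge of −3 the rhodium centre must be in the +3 oxidation state.
Rhodium is a group-9 element; Rh(III) is therefore d⁶.

d⁶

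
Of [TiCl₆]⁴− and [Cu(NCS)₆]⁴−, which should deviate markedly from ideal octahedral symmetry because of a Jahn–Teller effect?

[TiCl₆]⁴−: Ligand charges: each chloride is −1. With an overall charge of −4 the titanium centre must be in the +2 oxidation state. Titanium is a group-4 element; Ti(II) is therefore d². The d² configuration leaves the e_g set evenly filled (or empty) — no strong Jahn–Teller driving force.
[Cu(NCS)₆]⁴−: Each isothiocyanate is −1; balancing the −4 overall charge requires Cu(II). Group 11 minus oxidation state 2 gives a d⁹ configuration. The t₂g⁶e_g³ configuration has an unevenly filled e_g set; the Jahn–Teller theorem predicts a tetragonal distortion (typically axial elongation) to lift the degeneracy.

[Cu(NCS)₆]⁴−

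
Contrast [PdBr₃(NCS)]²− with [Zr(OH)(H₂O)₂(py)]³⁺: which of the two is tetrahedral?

[Zr(OH)(H₂O)₂(py)]³⁺

For [PdBr₃(NCS)]²−: Ligand charges: each bromide is −1; each isothiocyanate is −1. With an overall charge of −2 the palladium centre must be in the +2 oxidation state. Palladium is a group-10 element; Pd(II) is therefore d⁸. A 4d d⁸ ion has a large crystal-field splitting; square planar leaves the high-energy d_{x²−y²} orbital empty and maximises CFSE. → square planar.
For [Zr(OH)(H₂O)₂(py)]³⁺: Each hydroxide is −1; water is neutral; pyridine is neutral; balancing the +3 overall charge requires Zr(IV). Group 4 minus oxidation state 4 gives a d⁰ configuration. A d⁰ ion has no crystal-field stabilisation preference between square planar and tetrahedral, so four ligands adopt the sterically favoured tetrahedral geometry. → tetrahedral.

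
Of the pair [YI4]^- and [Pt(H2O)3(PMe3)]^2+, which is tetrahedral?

[YI4]^-

For [YI4]^-: Ligand charges: each iodide is −1. With an overall charge of −1 the yttrium centre must be in the +3 oxidation state. Group 3 minus oxidation state 3 gives a d⁰ configuration. A d⁰ ion has no crystal-field stabilisation preference between square planar and tetrahedral, so four ligands adopt the sterically favoured tetrahedral geometry. → tetrahedral.
For [Pt(H2O)3(PMe3)]^2+: Water is neutral; trimethylphosphine is neutral; balancing the +2 overall charge requires Pt(II). Group 10 minus oxidation state 2 gives a d⁸ configuration. A 5d d⁸ ion has a large crystal-field splitting; square planar leaves the high-energy d_{x²−y²} orbital empty and maximises CFSE. → square planar.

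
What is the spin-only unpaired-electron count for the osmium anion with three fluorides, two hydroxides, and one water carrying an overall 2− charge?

1 unpaired electron

Summing ligand charges against the −2 overall charge gives an oxidation state of +3 for osmium.
Os sits in group 8, so the d-electron count is 8 − 3 = 5.
The spin state decides the count: a 5d ion has a large Δₒ and is invariably low-spin.
An octahedral low-spin d⁵ ion is t₂g⁵e_g⁰, giving 1 unpaired electron.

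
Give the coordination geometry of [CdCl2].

linear

Summing ligand charges against the 0 overall charge gives an oxidation state of +2 for cadmium.
Group 12 minus oxidation state 2 gives a d¹⁰ configuration.
With 2 monodentate ligands the coordination number is 2.
A d¹⁰ ion with only two ligands adopts a linear arrangement (sp hybridisation; no CFSE preference).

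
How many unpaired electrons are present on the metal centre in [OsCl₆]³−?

1

Ligand charges: each chloride is −1. With an overall charge of −3 the osmium centre must be in the +3 oxidation state.
Os sits in group 8, so the d-electron count is 8 − 3 = 5.
The spin state decides the count: a 5d ion has a large Δₒ and is invariably low-spin.
An octahedral low-spin d⁵ ion is t₂g⁵e_g⁰, giving 1 unpaired electron.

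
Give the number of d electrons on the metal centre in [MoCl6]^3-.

Ligand charges: each chloride is −1. With an overall charge of −3 the molybdenum centre must be in the +3 oxidation state.
Group 6 minus oxidation state 3 gives a d³ configuration.

d³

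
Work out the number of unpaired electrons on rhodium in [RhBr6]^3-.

0 unpaired electrons

Summing ligand charges against the −3 overall charge gives an oxidation state of +3 for rhodium.
Group 9 minus oxidation state 3 gives a d⁶ configuration.
The spin state decides the count: a 4d ion has a large Δₒ and is invariably low-spin.
An octahedral low-spin d⁶ ion is t₂g⁶e_g⁰, giving 0 unpaired electrons.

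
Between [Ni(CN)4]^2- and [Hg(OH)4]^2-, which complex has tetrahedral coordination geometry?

[Hg(OH)4]^2-

For [Ni(CN)4]^2-: Ligand charges: each cyanide is −1. With an overall charge of −2 the nickel centre must be in the +2 oxidation state. Ni sits in group 10, so the d-electron count is 10 − 2 = 8. Cyanide is a strong-field ligand (high in the spectrochemical series). A 3d d⁸ ion with strong-field ligands gains enough CFSE to favour square planar over tetrahedral. → square planar.
For [Hg(OH)4]^2-: Summing ligand charges against the −2 overall charge gives an oxidation state of +2 for mercury. Group 12 minus oxidation state 2 gives a d¹⁰ configuration. A d¹⁰ ion has no crystal-field stabilisation preference between square planar and tetrahedral, so four ligands adopt the sterically favoured tetrahedral geometry. → tetrahedral.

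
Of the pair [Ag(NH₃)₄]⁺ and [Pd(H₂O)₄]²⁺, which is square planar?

[Pd(H₂O)₄]²⁺

For [Ag(NH₃)₄]⁺: Summing ligand charges against the +1 overall charge gives an oxidation state of +1 for silver. Group 11 minus oxidation state 1 gives a d¹⁰ configuration. A d¹⁰ ion has no crystal-field stabilisation preference between square planar and tetrahedral, so four ligands adopt the sterically favoured tetrahedral geometry. → tetrahedral.
For [Pd(H₂O)₄]²⁺: Water is neutral; balancing the +2 overall charge requires Pd(II). Group 10 minus oxidation state 2 gives a d⁸ configuration. A 4d d⁸ ion has a large crystal-field splitting; square planar leaves the high-energy d_{x²−y²} orbital empty and maximises CFSE. → square planar.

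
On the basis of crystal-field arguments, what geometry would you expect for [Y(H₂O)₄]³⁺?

tetrahedral

Water is neutral; balancing the +3 overall charge requires Y(III).
Y sits in group 3, so the d-electron count is 3 − 3 = 0.
Coordination number: 4.
A d⁰ ion has no crystal-field stabilisation preference between square planar and tetrahedral, so four ligands adopt the sterically favoured tetrahedral geometry.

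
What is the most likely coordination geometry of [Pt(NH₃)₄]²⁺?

square planar

Ligand charges: ammonia is neutral. With an overall charge of +2 the platinum centre must be in the +2 oxidation state.
Pt sits in group 10, so the d-electron count is 10 − 2 = 8.
With 4 monodentate ligands the coordination number is 4.
A 5d d⁸ ion has a large crystal-field splitting; square planar leaves the high-energy d_{x²−y²} orbital empty and maximises CFSE.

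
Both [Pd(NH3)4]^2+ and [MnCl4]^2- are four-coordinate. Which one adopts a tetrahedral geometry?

[MnCl4]^2-

For [Pd(NH3)4]^2+: Ammonia is neutral; balancing the +2 overall charge requires Pd(II). Palladium is a group-10 element; Pd(II) is therefore d⁸. A 4d d⁸ ion has a large crystal-field splitting; square planar leaves the high-energy d_{x²−y²} orbital empty and maximises CFSE. → square planar.
For [MnCl4]^2-: Summing ligand charges against the −2 overall charge gives an oxidation state of +2 for manganese. Manganese is a group-7 element; Mn(II) is therefore d⁵. A high-spin d⁵ ion has zero CFSE in either geometry, so four ligands adopt the sterically favoured tetrahedral geometry. → tetrahedral.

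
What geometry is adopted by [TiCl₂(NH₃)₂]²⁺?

Ligand charges: each chloride is −1; ammonia is neutral. With an overall charge of +2 the titanium centre must be in the +4 oxidation state.
Group 4 minus oxidation state 4 gives a d⁰ configuration.
Coordination number: 4.
A d⁰ ion has no crystal-field stabilisation preference between square planar and tetrahedral, so four ligands adopt the sterically favoured tetrahedral geometry.

tetrahedral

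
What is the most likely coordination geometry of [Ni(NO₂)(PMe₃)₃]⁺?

Each nitro (N-bound nitrite) is −1; trimethylphosphine is neutral; balancing the +1 overall charge requires Ni(II).
Nickel is a group-10 element; Ni(II) is therefore d⁸.
Coordination number: 4.
Nitro (N-bound nitrite) and trimethylphosphine are strong-field ligands (high in the spectrochemical series).
A 3d d⁸ ion with strong-field ligands gains enough CFSE to favour square planar over tetrahedral.

square planar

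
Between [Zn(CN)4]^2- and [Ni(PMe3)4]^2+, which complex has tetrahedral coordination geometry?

For [Zn(CN)4]^2-: Summing ligand charges against the −2 overall charge gives an oxidation state of +2 for zinc. Group 12 minus oxidation state 2 gives a d¹⁰ configuration. A d¹⁰ ion has no crystal-field stabilisation preference between square planar and tetrahedral, so four ligands adopt the sterically favoured tetrahedral geometry. → tetrahedral.
For [Ni(PMe3)4]^2+: Trimethylphosphine is neutral; balancing the +2 overall charge requires Ni(II). Group 10 minus oxidation state 2 gives a d⁸ configuration. Trimethylphosphine is a strong-field ligand (high in the spectrochemical series). A 3d d⁸ ion with strong-field ligands gains enough CFSE to favour square planar over tetrahedral. → square planar.

[Zn(CN)4]^2-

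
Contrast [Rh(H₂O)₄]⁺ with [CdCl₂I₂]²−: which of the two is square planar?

For [Rh(H₂O)₄]⁺: Ligand charges: water is neutral. With an overall charge of +1 the rhodium centre must be in the +1 oxidation state. Group 9 minus oxidation state 1 gives a d⁸ configuration. A 4d d⁸ ion has a large crystal-field splitting; square planar leaves the high-energy d_{x²−y²} orbital empty and maximises CFSE. → square planar.
For [CdCl₂I₂]²−: Summing ligand charges against the −2 overall charge gives an oxidation state of +2 for cadmium. Cadmium is a group-12 element; Cd(II) is therefore d¹⁰. A d¹⁰ ion has no crystal-field stabilisation preference between square planar and tetrahedral, so four ligands adopt the sterically favoured tetrahedral geometry. → tetrahedral.

[Rh(H₂O)₄]⁺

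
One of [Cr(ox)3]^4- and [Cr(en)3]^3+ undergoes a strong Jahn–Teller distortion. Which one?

[Cr(ox)3]^4-

[Cr(ox)3]^4-: Summing ligand charges against the −4 overall charge gives an oxidation state of +2 for chromium. Group 6 minus oxidation state 2 gives a d⁴ configuration. Oxalate is a weak-field ligand for a first-row metal, so the complex is high-spin. The t₂g³e_g¹ (high-spin) configuration has an unevenly filled e_g set; the Jahn–Teller theorem predicts a tetragonal distortion (typically axial elongation) to lift the degeneracy.
[Cr(en)3]^3+: Ethylenediamine is neutral; balancing the +3 overall charge requires Cr(III). Chromium is a group-6 element; Cr(III) is therefore d³. The d³ configuration leaves the e_g set evenly filled (or empty) — no strong Jahn–Teller driving force.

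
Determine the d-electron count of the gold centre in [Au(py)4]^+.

Pyridine is neutral; balancing the +1 overall charge requires Au(I).
Au sits in group 11, so the d-electron count is 11 − 1 = 10.

d10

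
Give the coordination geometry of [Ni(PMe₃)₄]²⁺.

Ligand charges: trimethylphosphine is neutral. With an overall charge of +2 the nickel centre must be in the +2 oxidation state.
Ni sits in group 10, so the d-electron count is 10 − 2 = 8.
Coordination number: 4.
Trimethylphosphine is a strong-field ligand (high in the spectrochemical series).
A 3d d⁸ ion with strong-field ligands gains enough CFSE to favour square planar over tetrahedral.

square planar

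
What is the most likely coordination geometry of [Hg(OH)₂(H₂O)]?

trigonal planar

Each hydroxide is −1; water is neutral; balancing the 0 overall charge requires Hg(II).
Mercury is a group-12 element; Hg(II) is therefore d¹⁰.
With 3 monodentate ligands the coordination number is 3.
Three ligands around a d¹⁰ centre minimise repulsion in a trigonal-planar arrangement.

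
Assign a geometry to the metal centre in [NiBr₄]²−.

Ligand charges: each bromide is −1. With an overall charge of −2 the nickel centre must be in the +2 oxidation state.
Group 10 minus oxidation state 2 gives a d⁸ configuration.
Coordination number: 4.
Bromide is a weak-field ligand.
With weak-field ligands the CFSE gain from square planar is small, so a 3d d⁸ ion takes the sterically preferred tetrahedral geometry.

tetrahedral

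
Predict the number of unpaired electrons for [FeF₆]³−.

5 unpaired electrons

Each fluoride is −1; balancing the −3 overall charge requires Fe(III).
Fe sits in group 8, so the d-electron count is 8 − 3 = 5.
The spin state decides the count: Fluoride is a weak-field ligand for a first-row metal, so the complex is high-spin.
An octahedral high-spin d⁵ ion is t₂g³e_g², giving 5 unpaired electrons.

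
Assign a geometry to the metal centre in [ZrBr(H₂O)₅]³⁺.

octahedral

Ligand charges: each bromide is −1; water is neutral. With an overall charge of +3 the zirconium centre must be in the +4 oxidation state.
Group 4 minus oxidation state 4 gives a d⁰ configuration.
With 6 monodentate ligands the coordination number is 6.
Six donors around a single metal centre give an octahedral coordination sphere.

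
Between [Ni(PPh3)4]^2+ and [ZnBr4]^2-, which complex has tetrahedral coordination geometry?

For [Ni(PPh3)4]^2+: Ligand charges: triphenylphosphine is neutral. With an overall charge of +2 the nickel centre must be in the +2 oxidation state. Ni sits in group 10, so the d-electron count is 10 − 2 = 8. Triphenylphosphine is a strong-field ligand (high in the spectrochemical series). A 3d d⁸ ion with strong-field ligands gains enough CFSE to favour square planar over tetrahedral. → square planar.
For [ZnBr4]^2-: Each bromide is −1; balancing the −2 overall charge requires Zn(II). Zn sits in group 12, so the d-electron count is 12 − 2 = 10. A d¹⁰ ion has no crystal-field stabilisation preference between square planar and tetrahedral, so four ligands adopt the sterically favoured tetrahedral geometry. → tetrahedral.

[ZnBr4]^2-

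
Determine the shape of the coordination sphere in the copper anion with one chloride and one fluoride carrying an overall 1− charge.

linear

Summing ligand charges against the −1 overall charge gives an oxidation state of +1 for copper.
Copper is a group-11 element; Cu(I) is therefore d¹⁰.
With 2 monodentate ligands the coordination number is 2.
A d¹⁰ ion with only two ligands adopts a linear arrangement (sp hybridisation; no CFSE preference).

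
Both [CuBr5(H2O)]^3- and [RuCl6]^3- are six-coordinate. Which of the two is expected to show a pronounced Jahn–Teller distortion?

[CuBr5(H2O)]^3-: Each bromide is −1; water is neutral; balancing the −3 overall charge requires Cu(II). Copper is a group-11 element; Cu(II) is therefore d⁹. The t₂g⁶e_g³ configuration has an unevenly filled e_g set; the Jahn–Teller theorem predicts a tetragonal distortion (typically axial elongation) to lift the degeneracy.
[RuCl6]^3-: Ligand charges: each chloride is −1. With an overall charge of −3 the ruthenium centre must be in the +3 oxidation state. Group 8 minus oxidation state 3 gives a d⁵ configuration. A 4d ion has a large Δₒ and is invariably low-spin. The d⁵ configuration leaves the e_g set evenly filled (or empty) — no strong Jahn–Teller driving force.

[CuBr5(H2O)]^3-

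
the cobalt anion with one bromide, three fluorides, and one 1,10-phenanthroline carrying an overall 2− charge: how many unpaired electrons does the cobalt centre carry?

3

Summing ligand charges against the −2 overall charge gives an oxidation state of +2 for cobalt.
Group 9 minus oxidation state 2 gives a d⁷ configuration.
Counting donor atoms: 1×bromide (monodentate) → 1 donor; 3×fluoride (monodentate) → 3 donors; 1×1,10-phenanthroline (bidentate) → 2 donors. Coordination number = 6.
The spin state decides the count: Bromide and fluoride are weak-field ligands for a first-row metal, so the complex is high-spin.
An octahedral high-spin d⁷ ion is t₂g⁵e_g², giving 3 unpaired electrons.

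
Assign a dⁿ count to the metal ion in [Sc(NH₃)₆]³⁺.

d⁰

Ammonia is neutral; balancing the +3 overall charge requires Sc(III).
Sc sits in group 3, so the d-electron count is 3 − 3 = 0.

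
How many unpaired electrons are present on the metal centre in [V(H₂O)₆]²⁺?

3 unpaired electrons

Ligand charges: water is neutral. With an overall charge of +2 the vanadium centre must be in the +2 oxidation state.
Group 5 minus oxidation state 2 gives a d³ configuration.
In an octahedral field the d³ configuration is t₂g³e_g⁰ (only one arrangement possible), giving 3 unpaired electrons.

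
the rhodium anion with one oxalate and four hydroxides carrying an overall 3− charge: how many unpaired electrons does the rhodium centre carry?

0

Summing ligand charges against the −3 overall charge gives an oxidation state of +3 for rhodium.
Group 9 minus oxidation state 3 gives a d⁶ configuration.
Counting donor atoms: 1×oxalate (bidentate) → 2 donors; 4×hydroxide (monodentate) → 4 donors. Coordination number = 6.
The spin state decides the count: a 4d ion has a large Δₒ and is invariably low-spin.
An octahedral low-spin d⁶ ion is t₂g⁶e_g⁰, giving 0 unpaired electrons.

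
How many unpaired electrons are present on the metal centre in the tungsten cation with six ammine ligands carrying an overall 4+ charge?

Ligand charges: ammonia is neutral. With an overall charge of +4 the tungsten centre must be in the +4 oxidation state.
Tungsten is a group-6 element; W(IV) is therefore d².
In an octahedral field the d² configuration is t₂g²e_g⁰ (only one arrangement possible), giving 2 unpaired electrons.

2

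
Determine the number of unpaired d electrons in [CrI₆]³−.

3

Summing ligand charges against the −3 overall charge gives an oxidation state of +3 for chromium.
Cr sits in group 6, so the d-electron count is 6 − 3 = 3.
In an octahedral field the d³ configuration is t₂g³e_g⁰ (only one arrangement possible), giving 3 unpaired electrons.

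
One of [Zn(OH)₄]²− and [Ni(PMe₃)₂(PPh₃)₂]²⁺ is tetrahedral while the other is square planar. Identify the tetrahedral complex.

For [Zn(OH)₄]²−: Summing ligand charges against the −2 overall charge gives an oxidation state of +2 for zinc. Zn sits in group 12, so the d-electron count is 12 − 2 = 10. A d¹⁰ ion has no crystal-field stabilisation preference between square planar and tetrahedral, so four ligands adopt the sterically favoured tetrahedral geometry. → tetrahedral.
For [Ni(PMe₃)₂(PPh₃)₂]²⁺: Summing ligand charges against the +2 overall charge gives an oxidation state of +2 for nickel. Group 10 minus oxidation state 2 gives a d⁸ configuration. Trimethylphosphine and triphenylphosphine are strong-field ligands (high in the spectrochemical series). A 3d d⁸ ion with strong-field ligands gains enough CFSE to favour square planar over tetrahedral. → square planar.

[Zn(OH)₄]²−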